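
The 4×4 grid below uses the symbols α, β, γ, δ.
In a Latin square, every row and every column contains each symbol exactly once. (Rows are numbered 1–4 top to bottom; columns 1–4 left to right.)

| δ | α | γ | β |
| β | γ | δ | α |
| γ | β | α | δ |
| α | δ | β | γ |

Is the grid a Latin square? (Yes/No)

Yes

Each row is a permutation of the 4 symbols, and so is each column.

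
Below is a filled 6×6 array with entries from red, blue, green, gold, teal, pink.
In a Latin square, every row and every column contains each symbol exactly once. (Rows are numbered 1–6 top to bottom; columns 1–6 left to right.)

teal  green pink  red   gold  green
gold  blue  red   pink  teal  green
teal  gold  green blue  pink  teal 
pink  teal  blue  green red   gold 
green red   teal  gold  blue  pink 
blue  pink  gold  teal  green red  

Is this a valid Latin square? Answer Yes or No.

Row 1 contains green twice (at columns 2 and 6); row 3 is also not a permutation.

No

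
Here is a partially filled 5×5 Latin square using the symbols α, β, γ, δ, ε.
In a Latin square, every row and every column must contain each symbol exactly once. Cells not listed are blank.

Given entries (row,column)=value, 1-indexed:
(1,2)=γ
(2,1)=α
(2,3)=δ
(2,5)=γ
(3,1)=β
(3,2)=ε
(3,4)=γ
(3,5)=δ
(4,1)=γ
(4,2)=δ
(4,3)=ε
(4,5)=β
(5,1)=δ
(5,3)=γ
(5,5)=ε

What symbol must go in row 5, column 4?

Row 1, column 1: row 1 has {γ} and column 1 has {α, β, γ, δ}, leaving only ε.
Row 1, column 5: row 1 has {γ, ε} and column 5 has {β, γ, δ, ε}, leaving only α.
Row 1, column 3: row 1 has {α, γ, ε} and column 3 has {γ, δ, ε}, leaving only β.
Row 1, column 4: row 1 has {α, β, γ, ε} and column 4 has {γ}, leaving only δ.
Row 2, column 2: row 2 has {α, γ, δ} and column 2 has {γ, δ, ε}, leaving only β.
Row 2, column 4: row 2 has {α, β, γ, δ} and column 4 has {γ, δ}, leaving only ε.
Row 3, column 3: row 3 has {β, γ, δ, ε} and column 3 has {β, γ, δ, ε}, leaving only α.
Row 4, column 4: row 4 has {β, γ, δ, ε} and column 4 has {γ, δ, ε}, leaving only α.
Row 5 already has {γ, δ, ε} and column 4 already has {α, γ, δ, ε}, so row 5, column 4 must be β.

β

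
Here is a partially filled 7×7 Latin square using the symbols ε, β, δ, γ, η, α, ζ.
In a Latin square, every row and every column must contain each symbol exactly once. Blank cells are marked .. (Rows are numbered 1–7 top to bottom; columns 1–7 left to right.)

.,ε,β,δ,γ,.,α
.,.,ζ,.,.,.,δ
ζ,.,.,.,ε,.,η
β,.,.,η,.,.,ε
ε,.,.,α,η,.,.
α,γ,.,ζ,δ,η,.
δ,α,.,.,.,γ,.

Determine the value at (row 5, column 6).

β

Row 1, column 1: row 1 has {ε, β, δ, γ, α} and column 1 has {ε, β, δ, α, ζ}, leaving only η.
Row 1, column 6: row 1 has {ε, β, δ, γ, η, α} and column 6 has {γ, η}, leaving only ζ.
Row 2, column 1: row 2 has {δ, ζ} and column 1 has {ε, β, δ, η, α, ζ}, leaving only γ.
Row 6, column 3: row 6 has {δ, γ, η, α, ζ} and column 3 has {β, ζ}, leaving only ε.
Row 6, column 7: row 6 has {ε, δ, γ, η, α, ζ} and column 7 has {ε, δ, η, α}, leaving only β.
Row 7, column 3: row 7 has {δ, γ, α} and column 3 has {ε, β, ζ}, leaving only η.
Row 7, column 7: row 7 has {δ, γ, η, α} and column 7 has {ε, β, δ, η, α}, leaving only ζ.
Row 5, column 7: row 5 has {ε, η, α} and column 7 has {ε, β, δ, η, α, ζ}, leaving only γ.
Row 5, column 3: row 5 has {ε, γ, η, α} and column 3 has {ε, β, η, ζ}, leaving only δ.
Row 5 already has {ε, δ, γ, η, α} and column 6 already has {γ, η, ζ}, so row 5, column 6 must be β.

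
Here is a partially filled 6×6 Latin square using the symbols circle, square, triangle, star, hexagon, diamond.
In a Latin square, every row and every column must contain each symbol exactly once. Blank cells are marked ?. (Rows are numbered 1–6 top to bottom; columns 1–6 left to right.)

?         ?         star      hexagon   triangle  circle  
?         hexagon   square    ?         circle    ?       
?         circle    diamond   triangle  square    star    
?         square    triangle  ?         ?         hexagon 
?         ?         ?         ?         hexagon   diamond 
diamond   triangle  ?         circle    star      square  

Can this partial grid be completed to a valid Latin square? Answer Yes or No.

Yes

No row or column among the givens repeats a symbol, and propagating forced cells runs into no contradiction.
One valid completion exists (for instance, square diamond star hexagon triangle circle / star hexagon square diamond circle triangle / hexagon circle diamond triangle square star / circle square triangle star diamond hexagon / triangle star circle square hexagon diamond / diamond triangle hexagon circle star square).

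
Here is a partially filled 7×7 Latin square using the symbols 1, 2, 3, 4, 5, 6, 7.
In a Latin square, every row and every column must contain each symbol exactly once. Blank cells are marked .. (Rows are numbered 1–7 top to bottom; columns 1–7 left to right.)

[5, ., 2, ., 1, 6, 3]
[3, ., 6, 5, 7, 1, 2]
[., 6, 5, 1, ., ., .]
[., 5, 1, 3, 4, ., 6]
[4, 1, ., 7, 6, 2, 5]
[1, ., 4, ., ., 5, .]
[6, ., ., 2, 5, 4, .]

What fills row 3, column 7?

4

Row 1, column 4: row 1 has {1, 2, 3, 5, 6} and column 4 has {1, 2, 3, 5, 7}, leaving only 4.
Row 1, column 2: row 1 has {1, 2, 3, 4, 5, 6} and column 2 has {1, 5, 6}, leaving only 7.
Row 2, column 2: row 2 has {1, 2, 3, 5, 6, 7} and column 2 has {1, 5, 6, 7}, leaving only 4.
Row 4, column 6: row 4 has {1, 3, 4, 5, 6} and column 6 has {1, 2, 4, 5, 6}, leaving only 7.
Row 3, column 6: row 3 has {1, 5, 6} and column 6 has {1, 2, 4, 5, 6, 7}, leaving only 3.
Row 3, column 5: row 3 has {1, 3, 5, 6} and column 5 has {1, 4, 5, 6, 7}, leaving only 2.
Row 3, column 1: row 3 has {1, 2, 3, 5, 6} and column 1 has {1, 3, 4, 5, 6}, leaving only 7.
Row 3 already has {1, 2, 3, 5, 6, 7} and column 7 already has {2, 3, 5, 6}, so row 3, column 7 must be 4.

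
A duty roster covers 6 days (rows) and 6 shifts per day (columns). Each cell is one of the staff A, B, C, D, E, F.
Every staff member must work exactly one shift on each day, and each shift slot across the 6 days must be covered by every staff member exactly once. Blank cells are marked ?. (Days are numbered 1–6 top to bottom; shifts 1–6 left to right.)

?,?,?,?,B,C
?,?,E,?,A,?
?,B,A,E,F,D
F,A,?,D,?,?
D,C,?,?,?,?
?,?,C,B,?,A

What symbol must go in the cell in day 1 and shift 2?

E

Day 3, shift 1: day 3 has {A, B, D, E, F} and shift 1 has {D, F}, leaving only C.
Day 2, shift 1: day 2 has {A, E} and shift 1 has {C, D, F}, leaving only B.
Day 2, shift 6: day 2 has {A, B, E} and shift 6 has {A, C, D}, leaving only F.
Day 2, shift 2: day 2 has {A, B, E, F} and shift 2 has {A, B, C}, leaving only D.
Day 2, shift 4: day 2 has {A, B, D, E, F} and shift 4 has {B, D, E}, leaving only C.
Day 4, shift 3: day 4 has {A, D, F} and shift 3 has {A, C, E}, leaving only B.
Day 4, shift 6: day 4 has {A, B, D, F} and shift 6 has {A, C, D, F}, leaving only E.
Day 4, shift 5: day 4 has {A, B, D, E, F} and shift 5 has {A, B, F}, leaving only C.
Day 5, shift 3: day 5 has {C, D} and shift 3 has {A, B, C, E}, leaving only F.
Day 1, shift 3: day 1 has {B, C} and shift 3 has {A, B, C, E, F}, leaving only D.
Day 5, shift 4: day 5 has {C, D, F} and shift 4 has {B, C, D, E}, leaving only A.
Day 1, shift 4: day 1 has {B, C, D} and shift 4 has {A, B, C, D, E}, leaving only F.
Day 1 already has {B, C, D, F} and shift 2 already has {A, B, C, D}, so day 1, shift 2 must be E.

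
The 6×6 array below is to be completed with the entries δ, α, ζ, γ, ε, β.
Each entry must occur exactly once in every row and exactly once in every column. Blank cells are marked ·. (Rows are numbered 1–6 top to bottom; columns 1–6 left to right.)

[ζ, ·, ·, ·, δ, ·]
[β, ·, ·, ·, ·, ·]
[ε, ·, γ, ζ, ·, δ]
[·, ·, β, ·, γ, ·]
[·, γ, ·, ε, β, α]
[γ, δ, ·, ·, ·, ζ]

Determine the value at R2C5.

Row 3, column 5: row 3 has {δ, ζ, γ, ε} and column 5 has {δ, γ, β}, leaving only α.
Row 3, column 2: row 3 has {δ, α, ζ, γ, ε} and column 2 has {δ, γ}, leaving only β.
Row 4, column 6: row 4 has {γ, β} and column 6 has {δ, α, ζ}, leaving only ε.
Row 2, column 6: row 2 has {β} and column 6 has {δ, α, ζ, ε}, leaving only γ.
Row 1, column 6: row 1 has {δ, ζ} and column 6 has {δ, α, ζ, γ, ε}, leaving only β.
Row 5, column 1: row 5 has {α, γ, ε, β} and column 1 has {ζ, γ, ε, β}, leaving only δ.
Row 4, column 1: row 4 has {γ, ε, β} and column 1 has {δ, ζ, γ, ε, β}, leaving only α.
Row 4, column 2: row 4 has {α, γ, ε, β} and column 2 has {δ, γ, β}, leaving only ζ.
Row 4, column 4: row 4 has {α, ζ, γ, ε, β} and column 4 has {ζ, ε}, leaving only δ.
Row 2, column 4: row 2 has {γ, β} and column 4 has {δ, ζ, ε}, leaving only α.
Row 1, column 4: row 1 has {δ, ζ, β} and column 4 has {δ, α, ζ, ε}, leaving only γ.
Row 2, column 2: row 2 has {α, γ, β} and column 2 has {δ, ζ, γ, β}, leaving only ε.
Row 2 already has {α, γ, ε, β} and column 5 already has {δ, α, γ, β}, so row 2, column 5 must be ζ.

ζ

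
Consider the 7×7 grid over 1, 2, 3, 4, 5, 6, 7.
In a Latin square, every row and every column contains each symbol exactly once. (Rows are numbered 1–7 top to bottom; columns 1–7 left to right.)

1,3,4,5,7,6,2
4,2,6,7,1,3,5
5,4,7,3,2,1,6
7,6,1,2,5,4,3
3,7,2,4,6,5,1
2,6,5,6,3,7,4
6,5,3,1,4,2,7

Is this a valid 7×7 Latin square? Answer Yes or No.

Row 6 contains 6 twice (at columns 2 and 4), so it is not a permutation.

No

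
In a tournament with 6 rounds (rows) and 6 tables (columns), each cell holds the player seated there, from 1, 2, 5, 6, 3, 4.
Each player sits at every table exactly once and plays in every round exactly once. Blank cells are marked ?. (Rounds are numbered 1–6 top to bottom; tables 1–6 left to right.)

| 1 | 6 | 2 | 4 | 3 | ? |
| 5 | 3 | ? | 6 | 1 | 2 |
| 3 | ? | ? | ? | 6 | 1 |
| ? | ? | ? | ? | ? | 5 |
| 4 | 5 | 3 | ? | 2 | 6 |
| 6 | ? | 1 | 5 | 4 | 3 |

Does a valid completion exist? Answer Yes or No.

Round 1, table 6: round 1 together with table 6 already contain {1, 2, 5, 6, 3, 4} — every symbol — so nothing can go there. The grid has no valid completion.

No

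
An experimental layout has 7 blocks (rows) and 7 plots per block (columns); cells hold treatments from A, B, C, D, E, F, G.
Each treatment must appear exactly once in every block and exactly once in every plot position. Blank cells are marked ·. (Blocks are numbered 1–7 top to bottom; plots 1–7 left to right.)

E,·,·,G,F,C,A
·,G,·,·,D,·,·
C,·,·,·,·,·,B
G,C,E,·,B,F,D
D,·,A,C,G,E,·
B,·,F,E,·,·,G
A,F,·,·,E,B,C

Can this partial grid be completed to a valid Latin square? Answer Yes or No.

Yes

No block or plot among the givens repeats a symbol, and propagating forced cells runs into no contradiction.
One valid completion exists (for instance, E D B G F C A / F G C B D A E / C E D F A G B / G C E A B F D / D B A C G E F / B A F E C D G / A F G D E B C).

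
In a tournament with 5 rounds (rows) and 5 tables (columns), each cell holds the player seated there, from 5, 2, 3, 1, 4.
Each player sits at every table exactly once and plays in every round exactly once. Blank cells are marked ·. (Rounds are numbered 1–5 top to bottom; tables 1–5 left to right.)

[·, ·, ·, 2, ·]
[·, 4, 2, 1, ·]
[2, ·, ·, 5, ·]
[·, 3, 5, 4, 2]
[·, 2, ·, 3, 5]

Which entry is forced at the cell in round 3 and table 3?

3

Round 2, table 5: round 2 has {2, 1, 4} and table 5 has {5, 2}, leaving only 3.
Round 2, table 1: round 2 has {2, 3, 1, 4} and table 1 has {2}, leaving only 5.
Round 3, table 2: round 3 has {5, 2} and table 2 has {2, 3, 4}, leaving only 1.
Round 1, table 2: round 1 has {2} and table 2 has {2, 3, 1, 4}, leaving only 5.
Round 3, table 5: round 3 has {5, 2, 1} and table 5 has {5, 2, 3}, leaving only 4.
Round 3 already has {5, 2, 1, 4} and table 3 already has {5, 2}, so round 3, table 3 must be 3.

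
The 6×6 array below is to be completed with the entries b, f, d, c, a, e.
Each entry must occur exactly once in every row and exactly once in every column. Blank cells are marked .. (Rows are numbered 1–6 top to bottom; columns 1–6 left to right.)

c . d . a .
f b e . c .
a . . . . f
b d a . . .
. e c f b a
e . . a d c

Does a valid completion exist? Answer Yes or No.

No

Row 1, column 2: row 1 has {d, c, a} and column 2 has {b, d, e}, so it must be f.
Now row 6, column 2: row 6 together with column 2 already contain {b, f, d, c, a, e} — every symbol — so nothing can go there. The grid has no valid completion.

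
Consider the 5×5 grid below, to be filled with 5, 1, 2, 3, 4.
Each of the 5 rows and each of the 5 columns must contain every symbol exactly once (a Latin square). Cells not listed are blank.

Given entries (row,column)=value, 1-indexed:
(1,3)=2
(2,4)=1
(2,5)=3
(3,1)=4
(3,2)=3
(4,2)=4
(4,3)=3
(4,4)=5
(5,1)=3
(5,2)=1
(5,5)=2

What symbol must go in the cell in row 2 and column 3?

Row 1, column 2: row 1 has {2} and column 2 has {1, 3, 4}, leaving only 5.
Row 1, column 1: row 1 has {5, 2} and column 1 has {3, 4}, leaving only 1.
Row 1, column 5: row 1 has {5, 1, 2} and column 5 has {2, 3}, leaving only 4.
Row 1, column 4: row 1 has {5, 1, 2, 4} and column 4 has {5, 1}, leaving only 3.
Row 2, column 2: row 2 has {1, 3} and column 2 has {5, 1, 3, 4}, leaving only 2.
Row 2, column 1: row 2 has {1, 2, 3} and column 1 has {1, 3, 4}, leaving only 5.
Row 2 already has {5, 1, 2, 3} and column 3 already has {2, 3}, so row 2, column 3 must be 4.

4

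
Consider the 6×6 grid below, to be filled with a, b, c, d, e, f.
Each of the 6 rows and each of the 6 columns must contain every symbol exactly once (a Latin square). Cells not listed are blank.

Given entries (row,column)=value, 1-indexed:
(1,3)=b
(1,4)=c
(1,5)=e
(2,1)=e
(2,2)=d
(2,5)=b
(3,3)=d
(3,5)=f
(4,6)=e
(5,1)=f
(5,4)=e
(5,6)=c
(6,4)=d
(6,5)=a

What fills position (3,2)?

e

Row 5, column 3: row 5 has {c, e, f} and column 3 has {b, d}, leaving only a.
Row 5, column 2: row 5 has {a, c, e, f} and column 2 has {d}, leaving only b.
Row 5, column 5: row 5 has {a, b, c, e, f} and column 5 has {a, b, e, f}, leaving only d.
Row 4, column 5: row 4 has {e} and column 5 has {a, b, d, e, f}, leaving only c.
Row 4, column 3: row 4 has {c, e} and column 3 has {a, b, d}, leaving only f.
Row 2, column 3: row 2 has {b, d, e} and column 3 has {a, b, d, f}, leaving only c.
Row 4, column 2: row 4 has {c, e, f} and column 2 has {b, d}, leaving only a.
Row 1, column 2: row 1 has {b, c, e} and column 2 has {a, b, d}, leaving only f.
Row 4, column 4: row 4 has {a, c, e, f} and column 4 has {c, d, e}, leaving only b.
Row 3, column 4: row 3 has {d, f} and column 4 has {b, c, d, e}, leaving only a.
Row 2, column 4: row 2 has {b, c, d, e} and column 4 has {a, b, c, d, e}, leaving only f.
Row 2, column 6: row 2 has {b, c, d, e, f} and column 6 has {c, e}, leaving only a.
Row 1, column 6: row 1 has {b, c, e, f} and column 6 has {a, c, e}, leaving only d.
Row 1, column 1: row 1 has {b, c, d, e, f} and column 1 has {e, f}, leaving only a.
Row 3, column 6: row 3 has {a, d, f} and column 6 has {a, c, d, e}, leaving only b.
Row 3, column 1: row 3 has {a, b, d, f} and column 1 has {a, e, f}, leaving only c.
Row 3 already has {a, b, c, d, f} and column 2 already has {a, b, d, f}, so row 3, column 2 must be e.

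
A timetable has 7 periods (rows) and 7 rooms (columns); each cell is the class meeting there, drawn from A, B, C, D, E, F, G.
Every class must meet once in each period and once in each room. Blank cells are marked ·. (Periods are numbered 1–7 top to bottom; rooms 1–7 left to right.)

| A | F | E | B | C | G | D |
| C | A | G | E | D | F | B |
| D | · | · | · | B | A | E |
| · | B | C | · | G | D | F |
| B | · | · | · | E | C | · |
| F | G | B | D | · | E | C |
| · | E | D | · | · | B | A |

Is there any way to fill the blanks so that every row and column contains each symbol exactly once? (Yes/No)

Yes

No period or room among the givens repeats a symbol, and propagating forced cells runs into no contradiction.
One valid completion exists (for instance, A F E B C G D / C A G E D F B / D C F G B A E / E B C A G D F / B D A F E C G / F G B D A E C / G E D C F B A).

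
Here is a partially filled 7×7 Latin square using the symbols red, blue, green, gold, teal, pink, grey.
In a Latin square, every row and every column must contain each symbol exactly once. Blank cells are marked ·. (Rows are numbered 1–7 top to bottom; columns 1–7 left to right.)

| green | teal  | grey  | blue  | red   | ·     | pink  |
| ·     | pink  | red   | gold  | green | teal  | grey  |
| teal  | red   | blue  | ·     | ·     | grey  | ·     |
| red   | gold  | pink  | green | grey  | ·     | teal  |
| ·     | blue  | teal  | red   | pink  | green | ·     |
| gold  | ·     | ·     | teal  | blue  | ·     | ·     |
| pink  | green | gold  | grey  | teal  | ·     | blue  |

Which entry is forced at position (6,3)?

green

Row 6 already has {blue, gold, teal} and column 3 already has {red, blue, gold, teal, pink, grey}, so row 6, column 3 must be green.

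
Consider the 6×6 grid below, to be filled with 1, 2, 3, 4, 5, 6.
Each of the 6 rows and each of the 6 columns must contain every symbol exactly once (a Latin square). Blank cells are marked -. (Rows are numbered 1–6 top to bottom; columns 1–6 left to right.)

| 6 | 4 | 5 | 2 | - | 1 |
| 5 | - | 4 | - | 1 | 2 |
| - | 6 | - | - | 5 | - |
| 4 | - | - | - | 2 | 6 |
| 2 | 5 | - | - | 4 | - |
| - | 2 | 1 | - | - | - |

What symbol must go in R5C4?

1

Row 1, column 5: row 1 has {1, 2, 4, 5, 6} and column 5 has {1, 2, 4, 5}, leaving only 3.
Row 2, column 2: row 2 has {1, 2, 4, 5} and column 2 has {2, 4, 5, 6}, leaving only 3.
Row 2, column 4: row 2 has {1, 2, 3, 4, 5} and column 4 has {2}, leaving only 6.
Row 4, column 2: row 4 has {2, 4, 6} and column 2 has {2, 3, 4, 5, 6}, leaving only 1.
Row 4, column 3: row 4 has {1, 2, 4, 6} and column 3 has {1, 4, 5}, leaving only 3.
Row 3, column 3: row 3 has {5, 6} and column 3 has {1, 3, 4, 5}, leaving only 2.
Row 4, column 4: row 4 has {1, 2, 3, 4, 6} and column 4 has {2, 6}, leaving only 5.
Row 5, column 3: row 5 has {2, 4, 5} and column 3 has {1, 2, 3, 4, 5}, leaving only 6.
Row 5, column 6: row 5 has {2, 4, 5, 6} and column 6 has {1, 2, 6}, leaving only 3.
Row 5 already has {2, 3, 4, 5, 6} and column 4 already has {2, 5, 6}, so row 5, column 4 must be 1.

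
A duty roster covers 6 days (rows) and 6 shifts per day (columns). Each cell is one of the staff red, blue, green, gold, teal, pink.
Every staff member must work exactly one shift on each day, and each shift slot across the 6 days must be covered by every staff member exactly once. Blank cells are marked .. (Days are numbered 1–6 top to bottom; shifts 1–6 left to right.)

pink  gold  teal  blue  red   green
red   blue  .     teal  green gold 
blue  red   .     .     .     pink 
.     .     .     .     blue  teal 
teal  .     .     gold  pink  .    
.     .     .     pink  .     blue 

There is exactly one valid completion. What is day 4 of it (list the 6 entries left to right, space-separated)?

Day 2, shift 3: day 2 has {red, blue, green, gold, teal} and shift 3 has {teal}, leaving only pink.
Day 3, shift 4: day 3 has {red, blue, pink} and shift 4 has {blue, gold, teal, pink}, leaving only green.
Day 4, shift 4: day 4 has {blue, teal} and shift 4 has {blue, green, gold, teal, pink}, leaving only red.
Day 3, shift 3: day 3 has {red, blue, green, pink} and shift 3 has {teal, pink}, leaving only gold.
Day 4, shift 3: day 4 has {red, blue, teal} and shift 3 has {gold, teal, pink}, leaving only green.
Day 4, shift 1: day 4 has {red, blue, green, teal} and shift 1 has {red, blue, teal, pink}, leaving only gold.
Day 4, shift 2: day 4 has {red, blue, green, gold, teal} and shift 2 has {red, blue, gold}, leaving only pink.
So day 4 reads: gold pink green red blue teal.

gold pink green red blue teal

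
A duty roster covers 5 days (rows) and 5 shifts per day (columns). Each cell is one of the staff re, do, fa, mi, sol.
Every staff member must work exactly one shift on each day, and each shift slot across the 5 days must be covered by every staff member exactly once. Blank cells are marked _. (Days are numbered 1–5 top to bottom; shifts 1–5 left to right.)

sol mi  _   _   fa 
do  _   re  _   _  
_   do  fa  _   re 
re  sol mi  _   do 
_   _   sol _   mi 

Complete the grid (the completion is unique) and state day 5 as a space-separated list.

Day 5, shift 1: day 5 has {mi, sol} and shift 1 has {re, do, sol}, leaving only fa.
Day 5, shift 2: day 5 has {fa, mi, sol} and shift 2 has {do, mi, sol}, leaving only re.
Day 5, shift 4: day 5 has {re, fa, mi, sol} and shift 4 has {}, leaving only do.
So day 5 reads: fa re sol do mi.

fa re sol do mi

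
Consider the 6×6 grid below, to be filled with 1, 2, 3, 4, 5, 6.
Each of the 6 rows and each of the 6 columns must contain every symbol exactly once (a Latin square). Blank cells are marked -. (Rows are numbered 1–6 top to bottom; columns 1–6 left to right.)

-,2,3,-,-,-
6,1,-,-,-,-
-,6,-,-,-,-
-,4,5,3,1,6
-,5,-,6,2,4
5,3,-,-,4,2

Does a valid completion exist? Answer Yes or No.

No row or column among the givens repeats a symbol, and propagating forced cells runs into no contradiction.
One valid completion exists (for instance, 4 2 3 5 6 1 / 6 1 2 4 3 5 / 1 6 4 2 5 3 / 2 4 5 3 1 6 / 3 5 1 6 2 4 / 5 3 6 1 4 2).

Yes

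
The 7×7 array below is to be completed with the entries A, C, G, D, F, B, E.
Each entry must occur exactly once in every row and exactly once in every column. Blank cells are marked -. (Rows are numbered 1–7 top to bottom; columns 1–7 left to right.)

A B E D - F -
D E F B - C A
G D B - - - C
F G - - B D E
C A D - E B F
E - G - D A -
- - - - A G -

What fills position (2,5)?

G

Row 2 already has {A, C, D, F, B, E} and column 5 already has {A, D, B, E}, so row 2, column 5 must be G.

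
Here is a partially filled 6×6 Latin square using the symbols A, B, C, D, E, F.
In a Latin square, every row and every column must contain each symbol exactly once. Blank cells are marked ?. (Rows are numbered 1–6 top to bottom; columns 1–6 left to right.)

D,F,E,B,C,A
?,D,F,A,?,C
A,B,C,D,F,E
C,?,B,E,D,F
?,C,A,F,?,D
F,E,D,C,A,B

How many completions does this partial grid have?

Row 2, column 1: eliminating its row and column leaves {B, E}.
Row 2, column 5: eliminating its row and column leaves {B, E}.
Row 4, column 2: eliminating its row and column leaves {A}.
Row 5, column 1: eliminating its row and column leaves {B, E}.
Row 5, column 5: eliminating its row and column leaves {B, E}.
Enumerating the assignments across these blanks that avoid any row or column repeat gives 2 completions.

2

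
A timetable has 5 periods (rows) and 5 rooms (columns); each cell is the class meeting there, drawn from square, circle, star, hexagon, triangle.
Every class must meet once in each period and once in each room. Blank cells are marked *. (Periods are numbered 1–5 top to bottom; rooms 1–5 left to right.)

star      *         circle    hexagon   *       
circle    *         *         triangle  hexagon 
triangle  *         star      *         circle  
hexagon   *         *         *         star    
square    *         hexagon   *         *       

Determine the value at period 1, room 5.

square

Period 2, room 3: period 2 has {circle, hexagon, triangle} and room 3 has {circle, star, hexagon}, leaving only square.
Period 2, room 2: period 2 has {square, circle, hexagon, triangle} and room 2 has {}, leaving only star.
Period 3, room 4: period 3 has {circle, star, triangle} and room 4 has {hexagon, triangle}, leaving only square.
Period 3, room 2: period 3 has {square, circle, star, triangle} and room 2 has {star}, leaving only hexagon.
Period 4, room 3: period 4 has {star, hexagon} and room 3 has {square, circle, star, hexagon}, leaving only triangle.
Period 4, room 4: period 4 has {star, hexagon, triangle} and room 4 has {square, hexagon, triangle}, leaving only circle.
Period 4, room 2: period 4 has {circle, star, hexagon, triangle} and room 2 has {star, hexagon}, leaving only square.
Period 1, room 2: period 1 has {circle, star, hexagon} and room 2 has {square, star, hexagon}, leaving only triangle.
Period 1 already has {circle, star, hexagon, triangle} and room 5 already has {circle, star, hexagon}, so period 1, room 5 must be square.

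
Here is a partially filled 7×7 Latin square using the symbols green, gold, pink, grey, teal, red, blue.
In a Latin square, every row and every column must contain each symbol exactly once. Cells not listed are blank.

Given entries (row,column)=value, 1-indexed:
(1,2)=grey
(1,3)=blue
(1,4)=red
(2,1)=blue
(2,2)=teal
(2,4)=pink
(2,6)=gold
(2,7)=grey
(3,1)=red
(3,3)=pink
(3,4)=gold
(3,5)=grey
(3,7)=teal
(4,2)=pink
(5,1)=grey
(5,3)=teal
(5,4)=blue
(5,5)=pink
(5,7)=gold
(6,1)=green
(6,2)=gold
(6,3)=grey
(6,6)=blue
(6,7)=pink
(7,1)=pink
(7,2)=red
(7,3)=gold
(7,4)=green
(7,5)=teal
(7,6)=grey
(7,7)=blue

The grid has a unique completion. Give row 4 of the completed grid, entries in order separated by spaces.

Row 1, column 7: row 1 has {grey, red, blue} and column 7 has {gold, pink, grey, teal, blue}, leaving only green.
Row 4, column 7: row 4 has {pink} and column 7 has {green, gold, pink, grey, teal, blue}, leaving only red.
Row 4, column 3: row 4 has {pink, red} and column 3 has {gold, pink, grey, teal, blue}, leaving only green.
Row 4, column 6: row 4 has {green, pink, red} and column 6 has {gold, grey, blue}, leaving only teal.
Row 4, column 1: row 4 has {green, pink, teal, red} and column 1 has {green, pink, grey, red, blue}, leaving only gold.
Row 4, column 4: row 4 has {green, gold, pink, teal, red} and column 4 has {green, gold, pink, red, blue}, leaving only grey.
Row 4, column 5: row 4 has {green, gold, pink, grey, teal, red} and column 5 has {pink, grey, teal}, leaving only blue.
So row 4 reads: gold pink green grey blue teal red.

gold pink green grey blue teal red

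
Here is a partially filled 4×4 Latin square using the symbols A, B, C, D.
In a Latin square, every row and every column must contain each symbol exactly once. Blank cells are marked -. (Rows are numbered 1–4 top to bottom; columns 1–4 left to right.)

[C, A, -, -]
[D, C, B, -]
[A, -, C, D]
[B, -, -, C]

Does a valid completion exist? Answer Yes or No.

No row or column among the givens repeats a symbol, and propagating forced cells runs into no contradiction.
One valid completion exists (for instance, C A D B / D C B A / A B C D / B D A C).

Yes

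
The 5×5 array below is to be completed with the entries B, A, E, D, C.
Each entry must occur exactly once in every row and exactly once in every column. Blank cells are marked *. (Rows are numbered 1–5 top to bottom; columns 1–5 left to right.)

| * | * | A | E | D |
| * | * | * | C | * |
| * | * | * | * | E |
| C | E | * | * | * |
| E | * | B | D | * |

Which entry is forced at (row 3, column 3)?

Row 1, column 1: row 1 has {A, E, D} and column 1 has {E, C}, leaving only B.
Row 1, column 2: row 1 has {B, A, E, D} and column 2 has {E}, leaving only C.
Row 4, column 3: row 4 has {E, C} and column 3 has {B, A}, leaving only D.
Row 3 already has {E} and column 3 already has {B, A, D}, so row 3, column 3 must be C.

C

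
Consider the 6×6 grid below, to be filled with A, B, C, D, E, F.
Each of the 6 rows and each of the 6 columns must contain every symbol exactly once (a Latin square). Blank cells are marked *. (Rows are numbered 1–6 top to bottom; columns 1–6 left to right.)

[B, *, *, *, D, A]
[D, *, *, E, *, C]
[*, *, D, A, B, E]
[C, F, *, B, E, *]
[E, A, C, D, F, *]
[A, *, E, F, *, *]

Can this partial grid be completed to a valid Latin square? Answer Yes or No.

Row 1, column 3: row 1 has {A, B, D} and column 3 has {C, D, E}, so it must be F.
Row 1, column 4: row 1 has {A, B, D, F} and column 4 has {A, B, D, E, F}, so it must be C.
Row 1, column 2: row 1 has {A, B, C, D, F} and column 2 has {A, F}, so it must be E.
Row 2, column 2: row 2 has {C, D, E} and column 2 has {A, E, F}, so it must be B.
Row 2, column 3: row 2 has {B, C, D, E} and column 3 has {C, D, E, F}, so it must be A.
Now row 2, column 5: row 2 together with column 5 already contain {A, B, C, D, E, F} — every symbol — so nothing can go there. The grid has no valid completion.

No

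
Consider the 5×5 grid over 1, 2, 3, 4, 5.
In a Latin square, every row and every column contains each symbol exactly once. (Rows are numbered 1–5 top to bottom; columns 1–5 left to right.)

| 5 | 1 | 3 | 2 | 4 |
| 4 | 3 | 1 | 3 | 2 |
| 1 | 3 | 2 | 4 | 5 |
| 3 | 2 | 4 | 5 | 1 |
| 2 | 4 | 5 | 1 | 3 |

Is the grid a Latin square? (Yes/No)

Column 2 contains 3 twice (at rows 2 and 3), so it is not a permutation.

No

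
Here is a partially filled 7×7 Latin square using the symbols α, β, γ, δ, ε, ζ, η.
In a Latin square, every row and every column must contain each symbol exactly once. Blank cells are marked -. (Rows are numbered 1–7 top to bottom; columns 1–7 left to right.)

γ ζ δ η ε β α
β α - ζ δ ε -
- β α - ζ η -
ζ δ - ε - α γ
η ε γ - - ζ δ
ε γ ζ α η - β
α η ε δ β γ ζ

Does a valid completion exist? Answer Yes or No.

Row 4, column 5: row 4 together with column 5 already contain {α, β, γ, δ, ε, ζ, η} — every symbol — so nothing can go there. The grid has no valid completion.

No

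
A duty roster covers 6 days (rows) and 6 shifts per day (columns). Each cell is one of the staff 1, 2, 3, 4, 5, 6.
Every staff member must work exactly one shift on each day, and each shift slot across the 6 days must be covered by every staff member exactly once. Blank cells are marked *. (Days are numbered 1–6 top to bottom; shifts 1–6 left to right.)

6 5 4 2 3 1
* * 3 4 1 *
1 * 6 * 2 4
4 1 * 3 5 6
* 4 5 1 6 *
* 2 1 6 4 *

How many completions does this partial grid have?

Day 2, shift 1: eliminating its day and shift leaves {2, 5}.
Day 2, shift 2: eliminating its day and shift leaves {6}.
Day 2, shift 6: eliminating its day and shift leaves {2, 5}.
Day 3, shift 2: eliminating its day and shift leaves {3}.
Day 3, shift 4: eliminating its day and shift leaves {5}.
Day 4, shift 3: eliminating its day and shift leaves {2}.
Day 5, shift 1: eliminating its day and shift leaves {2, 3}.
Day 5, shift 6: eliminating its day and shift leaves {2, 3}.
Day 6, shift 1: eliminating its day and shift leaves {3, 5}.
Day 6, shift 6: eliminating its day and shift leaves {3, 5}.
Enumerating the assignments across these blanks that avoid any day or shift repeat gives 2 completions.

2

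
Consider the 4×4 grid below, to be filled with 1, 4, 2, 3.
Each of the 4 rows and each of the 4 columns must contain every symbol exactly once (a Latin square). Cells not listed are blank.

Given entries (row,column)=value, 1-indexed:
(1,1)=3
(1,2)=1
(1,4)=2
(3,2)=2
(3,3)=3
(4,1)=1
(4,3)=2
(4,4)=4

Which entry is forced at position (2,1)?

2

Row 1, column 3: row 1 has {1, 2, 3} and column 3 has {2, 3}, leaving only 4.
Row 2, column 3: row 2 has {} and column 3 has {4, 2, 3}, leaving only 1.
Row 2, column 4: row 2 has {1} and column 4 has {4, 2}, leaving only 3.
Row 2, column 2: row 2 has {1, 3} and column 2 has {1, 2}, leaving only 4.
Row 2 already has {1, 4, 3} and column 1 already has {1, 3}, so row 2, column 1 must be 2.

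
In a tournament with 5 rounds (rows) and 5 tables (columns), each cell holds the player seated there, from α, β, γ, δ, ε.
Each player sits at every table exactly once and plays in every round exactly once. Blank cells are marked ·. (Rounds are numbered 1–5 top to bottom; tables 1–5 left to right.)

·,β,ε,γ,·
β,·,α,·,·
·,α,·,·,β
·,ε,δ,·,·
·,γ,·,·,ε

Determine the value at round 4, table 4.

β

Round 2, table 2: round 2 has {α, β} and table 2 has {α, β, γ, ε}, leaving only δ.
Round 2, table 4: round 2 has {α, β, δ} and table 4 has {γ}, leaving only ε.
Round 2, table 5: round 2 has {α, β, δ, ε} and table 5 has {β, ε}, leaving only γ.
Round 3, table 3: round 3 has {α, β} and table 3 has {α, δ, ε}, leaving only γ.
Round 3, table 4: round 3 has {α, β, γ} and table 4 has {γ, ε}, leaving only δ.
Round 3, table 1: round 3 has {α, β, γ, δ} and table 1 has {β}, leaving only ε.
Round 4, table 5: round 4 has {δ, ε} and table 5 has {β, γ, ε}, leaving only α.
Round 4 already has {α, δ, ε} and table 4 already has {γ, δ, ε}, so round 4, table 4 must be β.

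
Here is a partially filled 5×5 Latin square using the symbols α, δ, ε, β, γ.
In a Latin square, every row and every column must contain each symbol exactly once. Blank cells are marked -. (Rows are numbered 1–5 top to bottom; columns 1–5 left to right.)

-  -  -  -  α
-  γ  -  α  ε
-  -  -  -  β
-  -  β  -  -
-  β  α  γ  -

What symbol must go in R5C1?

Row 2, column 3: row 2 has {α, ε, γ} and column 3 has {α, β}, leaving only δ.
Row 2, column 1: row 2 has {α, δ, ε, γ} and column 1 has {}, leaving only β.
Row 5, column 5: row 5 has {α, β, γ} and column 5 has {α, ε, β}, leaving only δ.
Row 5 already has {α, δ, β, γ} and column 1 already has {β}, so row 5, column 1 must be ε.

ε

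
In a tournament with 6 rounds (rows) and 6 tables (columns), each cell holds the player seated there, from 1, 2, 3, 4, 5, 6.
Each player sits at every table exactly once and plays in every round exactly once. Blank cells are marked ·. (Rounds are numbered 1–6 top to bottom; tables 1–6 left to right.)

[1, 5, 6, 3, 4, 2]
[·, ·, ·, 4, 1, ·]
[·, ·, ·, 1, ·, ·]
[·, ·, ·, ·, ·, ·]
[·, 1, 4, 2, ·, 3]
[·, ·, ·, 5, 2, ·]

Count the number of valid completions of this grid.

42

Round 2, table 1: eliminating its round and table leaves {2, 3, 5, 6}.
Round 2, table 2: eliminating its round and table leaves {2, 3, 6}.
Round 2, table 3: eliminating its round and table leaves {2, 3, 5}.
Round 2, table 6: eliminating its round and table leaves {5, 6}.
Round 3, table 1: eliminating its round and table leaves {2, 3, 4, 5, 6}.
Round 3, table 2: eliminating its round and table leaves {2, 3, 4, 6}.
Round 3, table 3: eliminating its round and table leaves {2, 3, 5}.
Round 3, table 5: eliminating its round and table leaves {3, 5, 6}.
Round 3, table 6: eliminating its round and table leaves {4, 5, 6}.
Round 4, table 1: eliminating its round and table leaves {2, 3, 4, 5, 6}.
Round 4, table 2: eliminating its round and table leaves {2, 3, 4, 6}.
Round 4, table 3: eliminating its round and table leaves {1, 2, 3, 5}.
Round 4, table 4: eliminating its round and table leaves {6}.
Round 4, table 5: eliminating its round and table leaves {3, 5, 6}.
Round 4, table 6: eliminating its round and table leaves {1, 4, 5, 6}.
Round 5, table 1: eliminating its round and table leaves {5, 6}.
Round 5, table 5: eliminating its round and table leaves {5, 6}.
Round 6, table 1: eliminating its round and table leaves {3, 4, 6}.
Round 6, table 2: eliminating its round and table leaves {3, 4, 6}.
Round 6, table 3: eliminating its round and table leaves {1, 3}.
Round 6, table 6: eliminating its round and table leaves {1, 4, 6}.
Enumerating the assignments across these blanks that avoid any round or table repeat gives 42 completions.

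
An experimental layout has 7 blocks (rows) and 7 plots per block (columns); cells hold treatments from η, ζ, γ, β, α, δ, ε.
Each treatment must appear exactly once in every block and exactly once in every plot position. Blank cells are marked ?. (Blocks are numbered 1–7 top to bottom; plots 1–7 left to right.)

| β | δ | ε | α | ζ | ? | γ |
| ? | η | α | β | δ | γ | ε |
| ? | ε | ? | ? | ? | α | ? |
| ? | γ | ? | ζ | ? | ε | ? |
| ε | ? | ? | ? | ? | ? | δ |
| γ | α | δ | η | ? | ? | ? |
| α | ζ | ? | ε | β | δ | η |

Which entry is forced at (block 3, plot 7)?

Block 1, plot 6: block 1 has {ζ, γ, β, α, δ, ε} and plot 6 has {γ, α, δ, ε}, leaving only η.
Block 2, plot 1: block 2 has {η, γ, β, α, δ, ε} and plot 1 has {γ, β, α, ε}, leaving only ζ.
Block 5, plot 2: block 5 has {δ, ε} and plot 2 has {η, ζ, γ, α, δ, ε}, leaving only β.
Block 5, plot 4: block 5 has {β, δ, ε} and plot 4 has {η, ζ, β, α, ε}, leaving only γ.
Block 3, plot 4: block 3 has {α, ε} and plot 4 has {η, ζ, γ, β, α, ε}, leaving only δ.
Block 3, plot 1: block 3 has {α, δ, ε} and plot 1 has {ζ, γ, β, α, ε}, leaving only η.
Block 3, plot 5: block 3 has {η, α, δ, ε} and plot 5 has {ζ, β, δ}, leaving only γ.
Block 4, plot 1: block 4 has {ζ, γ, ε} and plot 1 has {η, ζ, γ, β, α, ε}, leaving only δ.
Block 5, plot 6: block 5 has {γ, β, δ, ε} and plot 6 has {η, γ, α, δ, ε}, leaving only ζ.
Block 5, plot 3: block 5 has {ζ, γ, β, δ, ε} and plot 3 has {α, δ, ε}, leaving only η.
Block 4, plot 3: block 4 has {ζ, γ, δ, ε} and plot 3 has {η, α, δ, ε}, leaving only β.
Block 3, plot 3: block 3 has {η, γ, α, δ, ε} and plot 3 has {η, β, α, δ, ε}, leaving only ζ.
Block 3 already has {η, ζ, γ, α, δ, ε} and plot 7 already has {η, γ, δ, ε}, so block 3, plot 7 must be β.

β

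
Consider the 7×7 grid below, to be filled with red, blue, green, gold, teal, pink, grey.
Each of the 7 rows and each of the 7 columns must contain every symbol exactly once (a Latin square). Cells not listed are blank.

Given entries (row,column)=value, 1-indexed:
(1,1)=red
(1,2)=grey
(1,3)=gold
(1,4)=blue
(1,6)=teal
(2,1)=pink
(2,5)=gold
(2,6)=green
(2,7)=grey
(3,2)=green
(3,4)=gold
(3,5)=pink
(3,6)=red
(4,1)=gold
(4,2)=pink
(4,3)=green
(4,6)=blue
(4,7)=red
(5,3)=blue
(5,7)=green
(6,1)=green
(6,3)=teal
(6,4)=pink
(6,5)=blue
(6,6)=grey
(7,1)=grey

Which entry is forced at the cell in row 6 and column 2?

red

Row 1, column 5: row 1 has {red, blue, gold, teal, grey} and column 5 has {blue, gold, pink}, leaving only green.
Row 1, column 7: row 1 has {red, blue, green, gold, teal, grey} and column 7 has {red, green, grey}, leaving only pink.
Row 2, column 3: row 2 has {green, gold, pink, grey} and column 3 has {blue, green, gold, teal}, leaving only red.
Row 2, column 4: row 2 has {red, green, gold, pink, grey} and column 4 has {blue, gold, pink}, leaving only teal.
Row 2, column 2: row 2 has {red, green, gold, teal, pink, grey} and column 2 has {green, pink, grey}, leaving only blue.
Row 3, column 3: row 3 has {red, green, gold, pink} and column 3 has {red, blue, green, gold, teal}, leaving only grey.
Row 4, column 4: row 4 has {red, blue, green, gold, pink} and column 4 has {blue, gold, teal, pink}, leaving only grey.
Row 4, column 5: row 4 has {red, blue, green, gold, pink, grey} and column 5 has {blue, green, gold, pink}, leaving only teal.
Row 5, column 1: row 5 has {blue, green} and column 1 has {red, green, gold, pink, grey}, leaving only teal.
Row 3, column 1: row 3 has {red, green, gold, pink, grey} and column 1 has {red, green, gold, teal, pink, grey}, leaving only blue.
Row 3, column 7: row 3 has {red, blue, green, gold, pink, grey} and column 7 has {red, green, pink, grey}, leaving only teal.
Row 5, column 4: row 5 has {blue, green, teal} and column 4 has {blue, gold, teal, pink, grey}, leaving only red.
Row 5, column 2: row 5 has {red, blue, green, teal} and column 2 has {blue, green, pink, grey}, leaving only gold.
Row 6 already has {blue, green, teal, pink, grey} and column 2 already has {blue, green, gold, pink, grey}, so row 6, column 2 must be red.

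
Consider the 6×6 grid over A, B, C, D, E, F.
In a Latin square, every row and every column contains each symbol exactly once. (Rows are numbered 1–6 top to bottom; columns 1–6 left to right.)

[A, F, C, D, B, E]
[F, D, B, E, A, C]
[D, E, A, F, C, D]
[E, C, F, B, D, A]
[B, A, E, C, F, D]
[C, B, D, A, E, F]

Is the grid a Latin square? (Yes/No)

No

Column 6 contains D twice (at rows 3 and 5), so it is not a permutation.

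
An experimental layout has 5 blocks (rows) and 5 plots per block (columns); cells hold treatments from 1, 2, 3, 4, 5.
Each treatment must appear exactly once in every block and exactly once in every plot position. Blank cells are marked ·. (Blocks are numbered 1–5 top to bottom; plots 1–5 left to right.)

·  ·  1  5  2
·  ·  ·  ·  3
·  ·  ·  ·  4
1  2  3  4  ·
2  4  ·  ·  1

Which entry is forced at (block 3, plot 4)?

1

Block 1, plot 2: block 1 has {1, 2, 5} and plot 2 has {2, 4}, leaving only 3.
Block 1, plot 1: block 1 has {1, 2, 3, 5} and plot 1 has {1, 2}, leaving only 4.
Block 2, plot 1: block 2 has {3} and plot 1 has {1, 2, 4}, leaving only 5.
Block 2, plot 2: block 2 has {3, 5} and plot 2 has {2, 3, 4}, leaving only 1.
Block 2, plot 4: block 2 has {1, 3, 5} and plot 4 has {4, 5}, leaving only 2.
Block 2, plot 3: block 2 has {1, 2, 3, 5} and plot 3 has {1, 3}, leaving only 4.
Block 3, plot 1: block 3 has {4} and plot 1 has {1, 2, 4, 5}, leaving only 3.
Block 3 already has {3, 4} and plot 4 already has {2, 4, 5}, so block 3, plot 4 must be 1.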